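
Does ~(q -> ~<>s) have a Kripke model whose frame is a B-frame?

1. ~(q -> ~<>s), u
2. q, u
3. <>s, u
4. s, v
Accessibility: uRu, uRv, vRu, vRv

Satisfiable (open branch found)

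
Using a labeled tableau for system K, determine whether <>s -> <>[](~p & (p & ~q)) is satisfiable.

1. <>s -> <>[](~p & (p & ~q)), w0
2. <>[](~p & (p & ~q)), w0   [->-rule on 1 (branches; this branch)]
3. [](~p & (p & ~q)), w1   [<>-rule on 2: fresh world w1, w0Rw1]
Accessibility: w0Rw1

Satisfiable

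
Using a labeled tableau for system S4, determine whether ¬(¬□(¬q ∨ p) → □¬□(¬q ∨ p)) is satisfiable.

Satisfiable

1. ¬(¬□(¬q ∨ p) → □¬□(¬q ∨ p)), w0
2. ¬□(¬q ∨ p), w0
3. ¬□¬□(¬q ∨ p), w0
4. ¬(¬q ∨ p), w1
5. q, w1
6. ¬p, w1
7. □(¬q ∨ p), w2
8. ¬q ∨ p, w2
9. p, w2
Accessibility: w0Rw0, w0Rw1, w0Rw2, w1Rw1, w2Rw2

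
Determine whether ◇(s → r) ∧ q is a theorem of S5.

No, not valid

Tableau for the negation ¬(◇(s → r) ∧ q):
1. ¬(◇(s → r) ∧ q), w0
2. ¬q, w0
Accessibility: w0Rw0
The negation has an open branch (countermodel exists).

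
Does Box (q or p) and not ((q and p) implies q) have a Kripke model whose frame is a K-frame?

Unsatisfiable (every branch closes)

1. Box (q or p) and not ((q and p) implies q), 0
2. Box (q or p), 0   [and-rule on 1]
3. not ((q and p) implies q), 0   [and-rule on 1]
4. q and p, 0   [neg-implies-rule on 3]
5. not q, 0   [neg-implies-rule on 3]
6. q, 0   [and-rule on 4]
7. p, 0   [and-rule on 4]
Branch closes: q and not q both at 0.
(One branch shown.) All branches close.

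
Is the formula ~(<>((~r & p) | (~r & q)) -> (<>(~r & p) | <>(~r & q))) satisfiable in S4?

1. ~(<>((~r & p) | (~r & q)) -> (<>(~r & p) | <>(~r & q))), u
2. <>((~r & p) | (~r & q)), u
3. ~(<>(~r & p) | <>(~r & q)), u
4. ~<>(~r & p), u
5. ~<>(~r & q), u
6. ~(~r & p), u
7. ~(~r & q), u
8. ~p, u
9. ~q, u
10. (~r & p) | (~r & q), v
11. ~(~r & p), v
12. ~(~r & q), v
13. ~r & q, v
14. ~r, v
15. q, v
16. ~p, v
17. ~q, v
Accessibility: uRu, uRv, vRv
Branch closes: q and ~q both at v.
All branches of the tableau close; one closing branch shown above.

Unsatisfiable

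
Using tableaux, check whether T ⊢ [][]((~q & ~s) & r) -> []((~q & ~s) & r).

Valid in T

Tableau for the negation ~([][]((~q & ~s) & r) -> []((~q & ~s) & r)):
1. ~([][]((~q & ~s) & r) -> []((~q & ~s) & r)), w0
2. [][]((~q & ~s) & r), w0   [~->-rule on 1]
3. ~[]((~q & ~s) & r), w0   [~->-rule on 1]
4. []((~q & ~s) & r), w0   [[]-rule on 2 via w0Rw0]
5. (~q & ~s) & r, w0   [[]-rule on 4 via w0Rw0]
6. ~q & ~s, w0   [&-rule on 5]
7. r, w0   [&-rule on 5]
8. ~q, w0   [&-rule on 6]
9. ~s, w0   [&-rule on 6]
10. ~((~q & ~s) & r), w1   [~[]-rule on 3: fresh world w1, w0Rw1]
11. []((~q & ~s) & r), w1   [[]-rule on 2 via w0Rw1]
12. (~q & ~s) & r, w1   [[]-rule on 4 via w0Rw1]
13. ~q & ~s, w1   [&-rule on 12]
14. r, w1   [&-rule on 12]
15. ~q, w1   [&-rule on 13]
16. ~s, w1   [&-rule on 13]
17. ~(~q & ~s), w1   [~&-rule on 10 (branches; this branch)]
18. s, w1   [~&-rule on 17 (branches; this branch)]
Accessibility: w0Rw0, w0Rw1, w1Rw1
Branch closes: s and ~s both at w1.
All branches of the negation close; one closing branch shown above.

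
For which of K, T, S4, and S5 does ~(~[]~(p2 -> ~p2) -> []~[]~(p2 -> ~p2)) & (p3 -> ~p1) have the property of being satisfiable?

S4-tableau for the formula:
1. ~(~[]~(p2 -> ~p2) -> []~[]~(p2 -> ~p2)) & (p3 -> ~p1), u
2. ~(~[]~(p2 -> ~p2) -> []~[]~(p2 -> ~p2)), u
3. p3 -> ~p1, u
4. ~[]~(p2 -> ~p2), u
5. ~[]~[]~(p2 -> ~p2), u
6. ~p1, u
7. p2 -> ~p2, v
8. ~p2, v
9. []~(p2 -> ~p2), w
10. ~(p2 -> ~p2), w
11. p2, w
Accessibility: uRu, uRv, uRw, vRv, wRw
Complete open branch: satisfiable in S4, hence also in K, T (this S4-model is also a K-model and a T-model).
S5-tableau for the formula:
1. ~(~[]~(p2 -> ~p2) -> []~[]~(p2 -> ~p2)) & (p3 -> ~p1), u
2. ~(~[]~(p2 -> ~p2) -> []~[]~(p2 -> ~p2)), u
3. p3 -> ~p1, u
4. ~[]~(p2 -> ~p2), u
5. ~[]~[]~(p2 -> ~p2), u
6. ~p1, u
7. p2 -> ~p2, v
8. ~p2, v
9. []~(p2 -> ~p2), w
10. ~(p2 -> ~p2), u
11. p2, u
12. ~(p2 -> ~p2), v
13. p2, v
Accessibility: uRu, uRv, uRw, vRu, vRv, vRw, wRu, wRv, wRw
Branch closes: p2 and ~p2 both at v.
Every branch closes (one shown): unsatisfiable in S5.

K, T, S4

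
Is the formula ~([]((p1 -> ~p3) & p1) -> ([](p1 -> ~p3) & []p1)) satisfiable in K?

No, unsatisfiable

1. ~([]((p1 -> ~p3) & p1) -> ([](p1 -> ~p3) & []p1)), w0
2. []((p1 -> ~p3) & p1), w0
3. ~([](p1 -> ~p3) & []p1), w0
4. ~[](p1 -> ~p3), w0
5. ~(p1 -> ~p3), w1
6. p1, w1
7. p3, w1
8. (p1 -> ~p3) & p1, w1
9. p1 -> ~p3, w1
10. ~p3, w1
Accessibility: w0Rw1
Branch closes: p3 and ~p3 both at w1.
All branches of the tableau close; one closing branch shown above.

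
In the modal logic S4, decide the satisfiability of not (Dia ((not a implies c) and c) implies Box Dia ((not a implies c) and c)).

Satisfiable (open branch found)

1. not (Dia ((not a implies c) and c) implies Box Dia ((not a implies c) and c)), u
2. Dia ((not a implies c) and c), u
3. not Box Dia ((not a implies c) and c), u
4. (not a implies c) and c, v
5. not a implies c, v
6. c, v
7. not Dia ((not a implies c) and c), w
8. not ((not a implies c) and c), w
9. not c, w
Accessibility: uRu, uRv, uRw, vRv, wRw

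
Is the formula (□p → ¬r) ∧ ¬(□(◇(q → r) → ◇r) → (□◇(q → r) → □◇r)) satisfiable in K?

1. (□p → ¬r) ∧ ¬(□(◇(q → r) → ◇r) → (□◇(q → r) → □◇r)), 0
2. □p → ¬r, 0
3. ¬(□(◇(q → r) → ◇r) → (□◇(q → r) → □◇r)), 0
4. □(◇(q → r) → ◇r), 0
5. ¬(□◇(q → r) → □◇r), 0
6. □◇(q → r), 0
7. ¬□◇r, 0
8. ¬□p, 0
9. ¬◇r, 1
10. ◇(q → r) → ◇r, 1
11. ◇(q → r), 1
12. ◇r, 1
13. ¬p, 2
14. ◇(q → r) → ◇r, 2
15. ◇(q → r), 2
16. ◇r, 2
17. q → r, 3
18. ¬r, 3
19. ¬q, 3
20. r, 4
21. ¬r, 4
Accessibility: 0R1, 0R2, 1R3, 1R4
Branch closes: r and ¬r both at 4.
All branches of the tableau close; one closing branch shown above.

Unsatisfiable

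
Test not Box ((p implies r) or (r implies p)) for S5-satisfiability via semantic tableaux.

Unsatisfiable (every branch closes)

1. not Box ((p implies r) or (r implies p)), u
2. not ((p implies r) or (r implies p)), v
3. not (p implies r), v
4. not (r implies p), v
5. p, v
6. not r, v
7. r, v
8. not p, v
Accessibility: uRu, uRv, vRu, vRv
Branch closes: r and not r both at v.
(One branch shown.) All branches close.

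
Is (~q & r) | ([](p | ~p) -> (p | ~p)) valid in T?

Tableau for the negation ~((~q & r) | ([](p | ~p) -> (p | ~p))):
1. ~((~q & r) | ([](p | ~p) -> (p | ~p))), w0
2. ~(~q & r), w0   [~|-rule on 1]
3. ~([](p | ~p) -> (p | ~p)), w0   [~|-rule on 1]
4. [](p | ~p), w0   [~->-rule on 3]
5. ~(p | ~p), w0   [~->-rule on 3]
6. ~p, w0   [~|-rule on 5]
7. p, w0   [~|-rule on 5]
Accessibility: w0Rw0
Branch closes: p and ~p both at w0.
Every branch of the negation's tableau closes; the branch above is one of them.

Yes, valid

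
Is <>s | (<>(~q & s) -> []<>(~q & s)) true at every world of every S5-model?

Valid in S5

Tableau for the negation ~(<>s | (<>(~q & s) -> []<>(~q & s))):
1. ~(<>s | (<>(~q & s) -> []<>(~q & s))), u
2. ~<>s, u
3. ~(<>(~q & s) -> []<>(~q & s)), u
4. <>(~q & s), u
5. ~[]<>(~q & s), u
6. ~s, u
7. ~q & s, v
8. ~q, v
9. s, v
10. ~s, v
Accessibility: uRu, uRv, vRu, vRv
Branch closes: s and ~s both at v.
Every branch of the negation's tableau closes; the branch above is one of them.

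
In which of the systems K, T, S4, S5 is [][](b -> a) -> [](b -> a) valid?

T, S4, S5

K-tableau for the negation ~([][](b -> a) -> [](b -> a)):
1. ~([][](b -> a) -> [](b -> a)), w0
2. [][](b -> a), w0
3. ~[](b -> a), w0
4. ~(b -> a), w1
5. b, w1
6. ~a, w1
7. [](b -> a), w1
Accessibility: w0Rw1
Complete open branch: countermodel on a K-frame, so not valid in K.
T-tableau for the negation ~([][](b -> a) -> [](b -> a)):
1. ~([][](b -> a) -> [](b -> a)), w0
2. [][](b -> a), w0
3. ~[](b -> a), w0
4. [](b -> a), w0
5. b -> a, w0
6. a, w0
7. ~(b -> a), w1
8. b, w1
9. ~a, w1
10. [](b -> a), w1
11. b -> a, w1
12. a, w1
Accessibility: w0Rw0, w0Rw1, w1Rw1
Branch closes: a and ~a both at w1.
Every branch closes (one shown): valid in T, hence also in S4, S5 (every theorem of T is a theorem of S4 and S5).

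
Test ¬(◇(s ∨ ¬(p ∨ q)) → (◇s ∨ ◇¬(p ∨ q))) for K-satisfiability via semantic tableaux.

1. ¬(◇(s ∨ ¬(p ∨ q)) → (◇s ∨ ◇¬(p ∨ q))), u
2. ◇(s ∨ ¬(p ∨ q)), u   [¬→-rule on 1]
3. ¬(◇s ∨ ◇¬(p ∨ q)), u   [¬→-rule on 1]
4. ¬◇s, u   [¬∨-rule on 3]
5. ¬◇¬(p ∨ q), u   [¬∨-rule on 3]
6. s ∨ ¬(p ∨ q), v   [◇-rule on 2: fresh world v, uRv]
7. ¬s, v   [¬◇-rule on 4 via uRv]
8. p ∨ q, v   [¬◇-rule on 5 via uRv]
9. ¬(p ∨ q), v   [∨-rule on 6 (branches; this branch)]
10. ¬p, v   [¬∨-rule on 9]
11. ¬q, v   [¬∨-rule on 9]
12. q, v   [∨-rule on 8 (branches; this branch)]
Accessibility: uRv
Branch closes: q and ¬q both at v.
All branches of the tableau close; one closing branch shown above.

No, unsatisfiable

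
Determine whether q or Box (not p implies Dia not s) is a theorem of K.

Invalid (countermodel exists)

Tableau for the negation not (q or Box (not p implies Dia not s)):
1. not (q or Box (not p implies Dia not s)), w0
2. not q, w0   [neg-or-rule on 1]
3. not Box (not p implies Dia not s), w0   [neg-or-rule on 1]
4. not (not p implies Dia not s), w1   [neg-Box-rule on 3: fresh world w1, w0Rw1]
5. not p, w1   [neg-implies-rule on 4]
6. not Dia not s, w1   [neg-implies-rule on 4]
Accessibility: w0Rw1
The negation has an open branch (countermodel exists).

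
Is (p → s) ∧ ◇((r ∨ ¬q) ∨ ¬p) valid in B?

Tableau for the negation ¬((p → s) ∧ ◇((r ∨ ¬q) ∨ ¬p)):
1. ¬((p → s) ∧ ◇((r ∨ ¬q) ∨ ¬p)), w0
2. ¬◇((r ∨ ¬q) ∨ ¬p), w0
3. ¬((r ∨ ¬q) ∨ ¬p), w0
4. ¬(r ∨ ¬q), w0
5. p, w0
6. ¬r, w0
7. q, w0
Accessibility: w0Rw0
The negation has an open branch (countermodel exists).

Not valid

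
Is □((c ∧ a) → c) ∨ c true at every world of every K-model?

Valid in K

Tableau for the negation ¬(□((c ∧ a) → c) ∨ c):
1. ¬(□((c ∧ a) → c) ∨ c), u
2. ¬□((c ∧ a) → c), u
3. ¬c, u
4. ¬((c ∧ a) → c), v
5. c ∧ a, v
6. ¬c, v
7. c, v
8. a, v
Accessibility: uRv
Branch closes: c and ¬c both at v.
All branches of the negation close; one closing branch shown above.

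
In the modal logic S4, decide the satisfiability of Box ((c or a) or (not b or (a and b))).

1. Box ((c or a) or (not b or (a and b))), 0
2. (c or a) or (not b or (a and b)), 0
3. not b or (a and b), 0
4. a and b, 0
5. a, 0
6. b, 0
Accessibility: 0R0

Satisfiable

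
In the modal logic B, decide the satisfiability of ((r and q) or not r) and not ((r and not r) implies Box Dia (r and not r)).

No, unsatisfiable

1. ((r and q) or not r) and not ((r and not r) implies Box Dia (r and not r)), 0
2. (r and q) or not r, 0   [and-rule on 1]
3. not ((r and not r) implies Box Dia (r and not r)), 0   [and-rule on 1]
4. r and not r, 0   [neg-implies-rule on 3]
5. not Box Dia (r and not r), 0   [neg-implies-rule on 3]
6. r, 0   [and-rule on 4]
7. not r, 0   [and-rule on 4]
Accessibility: 0R0
Branch closes: r and not r both at 0.
Every branch closes; the branch above is one of them.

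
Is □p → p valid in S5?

Valid

Tableau for the negation ¬(□p → p):
1. ¬(□p → p), w0
2. □p, w0
3. ¬p, w0
4. p, w0
Accessibility: w0Rw0
Branch closes: p and ¬p both at w0.
All branches of the negation close; one closing branch shown above.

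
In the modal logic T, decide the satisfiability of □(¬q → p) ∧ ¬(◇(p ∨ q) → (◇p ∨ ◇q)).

Unsatisfiable

1. □(¬q → p) ∧ ¬(◇(p ∨ q) → (◇p ∨ ◇q)), 0
2. □(¬q → p), 0
3. ¬(◇(p ∨ q) → (◇p ∨ ◇q)), 0
4. ◇(p ∨ q), 0
5. ¬(◇p ∨ ◇q), 0
6. ¬◇p, 0
7. ¬◇q, 0
8. ¬q → p, 0
9. ¬p, 0
10. ¬q, 0
11. p, 0
Accessibility: 0R0
Branch closes: p and ¬p both at 0.
(One branch shown.) All branches close.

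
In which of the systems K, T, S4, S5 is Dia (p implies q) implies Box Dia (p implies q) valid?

S5

S4-tableau for the negation not (Dia (p implies q) implies Box Dia (p implies q)):
1. not (Dia (p implies q) implies Box Dia (p implies q)), u
2. Dia (p implies q), u   [neg-implies-rule on 1]
3. not Box Dia (p implies q), u   [neg-implies-rule on 1]
4. p implies q, v   [Dia-rule on 2: fresh world v, uRv]
5. q, v   [implies-rule on 4 (branches; this branch)]
6. not Dia (p implies q), w   [neg-Box-rule on 3: fresh world w, uRw]
7. not (p implies q), w   [neg-Dia-rule on 6 via wRw]
8. p, w   [neg-implies-rule on 7]
9. not q, w   [neg-implies-rule on 7]
Accessibility: uRu, uRv, uRw, vRv, wRw
Complete open branch: countermodel on an S4-frame, so not valid in S4, nor in K, T (the same frame is also a K-frame and a T-frame).
S5-tableau for the negation not (Dia (p implies q) implies Box Dia (p implies q)):
1. not (Dia (p implies q) implies Box Dia (p implies q)), u
2. Dia (p implies q), u   [neg-implies-rule on 1]
3. not Box Dia (p implies q), u   [neg-implies-rule on 1]
4. p implies q, v   [Dia-rule on 2: fresh world v, uRv]
5. q, v   [implies-rule on 4 (branches; this branch)]
6. not Dia (p implies q), w   [neg-Box-rule on 3: fresh world w, uRw]
7. not (p implies q), u   [neg-Dia-rule on 6 via wRu]
8. p, u   [neg-implies-rule on 7]
9. not q, u   [neg-implies-rule on 7]
10. not (p implies q), v   [neg-Dia-rule on 6 via wRv]
11. p, v   [neg-implies-rule on 10]
12. not q, v   [neg-implies-rule on 10]
Accessibility: uRu, uRv, uRw, vRu, vRv, vRw, wRu, wRv, wRw
Branch closes: q and not q both at v.
Every branch closes (one shown): valid in S5.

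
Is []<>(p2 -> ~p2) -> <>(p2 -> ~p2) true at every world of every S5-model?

Valid

Tableau for the negation ~([]<>(p2 -> ~p2) -> <>(p2 -> ~p2)):
1. ~([]<>(p2 -> ~p2) -> <>(p2 -> ~p2)), w0
2. []<>(p2 -> ~p2), w0
3. ~<>(p2 -> ~p2), w0
4. <>(p2 -> ~p2), w0
5. ~(p2 -> ~p2), w0
6. p2, w0
7. p2 -> ~p2, w1
8. <>(p2 -> ~p2), w1
9. ~(p2 -> ~p2), w1
10. p2, w1
11. ~p2, w1
Accessibility: w0Rw0, w0Rw1, w1Rw0, w1Rw1
Branch closes: p2 and ~p2 both at w1.
Every branch of the negation's tableau closes; the branch above is one of them.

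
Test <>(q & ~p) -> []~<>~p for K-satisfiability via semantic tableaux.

1. <>(q & ~p) -> []~<>~p, 0
2. []~<>~p, 0   [->-rule on 1 (branches; this branch)]

Yes, satisfiable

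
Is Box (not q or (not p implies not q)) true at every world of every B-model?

Tableau for the negation not Box (not q or (not p implies not q)):
1. not Box (not q or (not p implies not q)), u
2. not (not q or (not p implies not q)), v   [neg-Box-rule on 1: fresh world v, uRv]
3. q, v   [neg-or-rule on 2]
4. not (not p implies not q), v   [neg-or-rule on 2]
5. not p, v   [neg-implies-rule on 4]
Accessibility: uRu, uRv, vRu, vRv
The negation has an open branch (countermodel exists).

No, not valid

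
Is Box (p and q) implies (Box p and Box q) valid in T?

Tableau for the negation not (Box (p and q) implies (Box p and Box q)):
1. not (Box (p and q) implies (Box p and Box q)), u
2. Box (p and q), u
3. not (Box p and Box q), u
4. p and q, u
5. p, u
6. q, u
7. not Box q, u
8. not q, v
9. p and q, v
10. p, v
11. q, v
Accessibility: uRu, uRv, vRv
Branch closes: q and not q both at v.
Every branch of the negation's tableau closes; the branch above is one of them.

Yes, valid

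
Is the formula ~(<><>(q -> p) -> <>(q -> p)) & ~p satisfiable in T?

1. ~(<><>(q -> p) -> <>(q -> p)) & ~p, 0
2. ~(<><>(q -> p) -> <>(q -> p)), 0
3. ~p, 0
4. <><>(q -> p), 0
5. ~<>(q -> p), 0
6. ~(q -> p), 0
7. q, 0
8. <>(q -> p), 1
9. ~(q -> p), 1
10. q, 1
11. ~p, 1
12. q -> p, 2
13. p, 2
Accessibility: 0R0, 0R1, 1R1, 1R2, 2R2

Yes, satisfiable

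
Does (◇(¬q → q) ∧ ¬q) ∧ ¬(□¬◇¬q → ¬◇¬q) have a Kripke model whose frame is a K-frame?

1. (◇(¬q → q) ∧ ¬q) ∧ ¬(□¬◇¬q → ¬◇¬q), 0
2. ◇(¬q → q) ∧ ¬q, 0
3. ¬(□¬◇¬q → ¬◇¬q), 0
4. ◇(¬q → q), 0
5. ¬q, 0
6. □¬◇¬q, 0
7. ◇¬q, 0
8. ¬q → q, 1
9. ¬◇¬q, 1
10. q, 1
11. ¬q, 2
12. ¬◇¬q, 2
Accessibility: 0R1, 0R2

Satisfiable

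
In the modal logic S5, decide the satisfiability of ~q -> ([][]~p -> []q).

1. ~q -> ([][]~p -> []q), w0
2. [][]~p -> []q, w0
3. []q, w0
4. q, w0
Accessibility: w0Rw0

Satisfiable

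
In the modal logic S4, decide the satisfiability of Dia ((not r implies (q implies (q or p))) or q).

1. Dia ((not r implies (q implies (q or p))) or q), 0
2. (not r implies (q implies (q or p))) or q, 1   [Dia-rule on 1: fresh world 1, 0R1]
3. q, 1   [or-rule on 2 (branches; this branch)]
Accessibility: 0R0, 0R1, 1R1

Satisfiable (open branch found)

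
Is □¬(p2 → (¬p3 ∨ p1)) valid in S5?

Not valid

Tableau for the negation ¬□¬(p2 → (¬p3 ∨ p1)):
1. ¬□¬(p2 → (¬p3 ∨ p1)), 0
2. p2 → (¬p3 ∨ p1), 1
3. ¬p3 ∨ p1, 1
4. p1, 1
Accessibility: 0R0, 0R1, 1R0, 1R1
The negation has an open branch (countermodel exists).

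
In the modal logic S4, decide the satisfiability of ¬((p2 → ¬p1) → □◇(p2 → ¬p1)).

Satisfiable (open branch found)

1. ¬((p2 → ¬p1) → □◇(p2 → ¬p1)), u
2. p2 → ¬p1, u
3. ¬□◇(p2 → ¬p1), u
4. ¬p1, u
5. ¬◇(p2 → ¬p1), v
6. ¬(p2 → ¬p1), v
7. p2, v
8. p1, v
Accessibility: uRu, uRv, vRv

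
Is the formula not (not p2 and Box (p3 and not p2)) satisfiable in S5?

1. not (not p2 and Box (p3 and not p2)), u
2. not Box (p3 and not p2), u
3. not (p3 and not p2), v
4. p2, v
Accessibility: uRu, uRv, vRu, vRv

Satisfiable (open branch found)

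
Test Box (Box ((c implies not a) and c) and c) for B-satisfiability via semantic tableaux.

1. Box (Box ((c implies not a) and c) and c), w0
2. Box ((c implies not a) and c) and c, w0
3. Box ((c implies not a) and c), w0
4. c, w0
5. (c implies not a) and c, w0
6. c implies not a, w0
7. not a, w0
Accessibility: w0Rw0

Yes, satisfiable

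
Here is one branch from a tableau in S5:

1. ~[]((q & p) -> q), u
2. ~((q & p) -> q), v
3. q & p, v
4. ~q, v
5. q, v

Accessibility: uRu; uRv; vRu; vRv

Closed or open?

Yes, closed

Both q and ~q appear at v.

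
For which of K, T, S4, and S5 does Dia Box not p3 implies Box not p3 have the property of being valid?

S5

S4-tableau for the negation not (Dia Box not p3 implies Box not p3):
1. not (Dia Box not p3 implies Box not p3), 0
2. Dia Box not p3, 0   [neg-implies-rule on 1]
3. not Box not p3, 0   [neg-implies-rule on 1]
4. Box not p3, 1   [Dia-rule on 2: fresh world 1, 0R1]
5. not p3, 1   [Box-rule on 4 via 1R1]
6. p3, 2   [neg-Box-rule on 3: fresh world 2, 0R2]
Accessibility: 0R0, 0R1, 0R2, 1R1, 2R2
Complete open branch: countermodel on an S4-frame, so not valid in S4, nor in K, T (the same frame is also a K-frame and a T-frame).
S5-tableau for the negation not (Dia Box not p3 implies Box not p3):
1. not (Dia Box not p3 implies Box not p3), 0
2. Dia Box not p3, 0   [neg-implies-rule on 1]
3. not Box not p3, 0   [neg-implies-rule on 1]
4. Box not p3, 1   [Dia-rule on 2: fresh world 1, 0R1]
5. not p3, 0   [Box-rule on 4 via 1R0]
6. not p3, 1   [Box-rule on 4 via 1R1]
7. p3, 2   [neg-Box-rule on 3: fresh world 2, 0R2]
8. not p3, 2   [Box-rule on 4 via 1R2]
Accessibility: 0R0, 0R1, 0R2, 1R0, 1R1, 1R2, 2R0, 2R1, 2R2
Branch closes: p3 and not p3 both at 2.
Every branch closes (one shown): valid in S5.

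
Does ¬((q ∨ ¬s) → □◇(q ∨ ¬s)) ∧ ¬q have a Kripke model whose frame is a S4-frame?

1. ¬((q ∨ ¬s) → □◇(q ∨ ¬s)) ∧ ¬q, u
2. ¬((q ∨ ¬s) → □◇(q ∨ ¬s)), u
3. ¬q, u
4. q ∨ ¬s, u
5. ¬□◇(q ∨ ¬s), u
6. ¬s, u
7. ¬◇(q ∨ ¬s), v
8. ¬(q ∨ ¬s), v
9. ¬q, v
10. s, v
Accessibility: uRu, uRv, vRv

Satisfiable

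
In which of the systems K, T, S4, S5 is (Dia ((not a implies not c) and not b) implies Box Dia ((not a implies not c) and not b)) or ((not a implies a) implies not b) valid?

S5

S4-tableau for the negation not ((Dia ((not a implies not c) and not b) implies Box Dia ((not a implies not c) and not b)) or ((not a implies a) implies not b)):
1. not ((Dia ((not a implies not c) and not b) implies Box Dia ((not a implies not c) and not b)) or ((not a implies a) implies not b)), u
2. not (Dia ((not a implies not c) and not b) implies Box Dia ((not a implies not c) and not b)), u
3. not ((not a implies a) implies not b), u
4. Dia ((not a implies not c) and not b), u
5. not Box Dia ((not a implies not c) and not b), u
6. not a implies a, u
7. b, u
8. a, u
9. (not a implies not c) and not b, v
10. not a implies not c, v
11. not b, v
12. not c, v
13. not Dia ((not a implies not c) and not b), w
14. not ((not a implies not c) and not b), w
15. b, w
Accessibility: uRu, uRv, uRw, vRv, wRw
Complete open branch: countermodel on an S4-frame, so not valid in S4, nor in K, T (the same frame is also a K-frame and a T-frame).
S5-tableau for the negation not ((Dia ((not a implies not c) and not b) implies Box Dia ((not a implies not c) and not b)) or ((not a implies a) implies not b)):
1. not ((Dia ((not a implies not c) and not b) implies Box Dia ((not a implies not c) and not b)) or ((not a implies a) implies not b)), u
2. not (Dia ((not a implies not c) and not b) implies Box Dia ((not a implies not c) and not b)), u
3. not ((not a implies a) implies not b), u
4. Dia ((not a implies not c) and not b), u
5. not Box Dia ((not a implies not c) and not b), u
6. not a implies a, u
7. b, u
8. a, u
9. (not a implies not c) and not b, v
10. not a implies not c, v
11. not b, v
12. not c, v
13. not Dia ((not a implies not c) and not b), w
14. not ((not a implies not c) and not b), u
15. not ((not a implies not c) and not b), v
16. not ((not a implies not c) and not b), w
17. not (not a implies not c), v
18. not a, v
19. c, v
Accessibility: uRu, uRv, uRw, vRu, vRv, vRw, wRu, wRv, wRw
Branch closes: c and not c both at v.
Every branch closes (one shown): valid in S5.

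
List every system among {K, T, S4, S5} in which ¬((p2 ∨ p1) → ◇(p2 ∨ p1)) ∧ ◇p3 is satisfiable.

T-tableau for the formula:
1. ¬((p2 ∨ p1) → ◇(p2 ∨ p1)) ∧ ◇p3, 0
2. ¬((p2 ∨ p1) → ◇(p2 ∨ p1)), 0
3. ◇p3, 0
4. p2 ∨ p1, 0
5. ¬◇(p2 ∨ p1), 0
6. ¬(p2 ∨ p1), 0
7. ¬p2, 0
8. ¬p1, 0
9. p1, 0
Accessibility: 0R0
Branch closes: p1 and ¬p1 both at 0.
Every branch closes (one shown): unsatisfiable in T, hence also in S4, S5 (every S4/S5-frame is a T-frame).
K-tableau for the formula:
1. ¬((p2 ∨ p1) → ◇(p2 ∨ p1)) ∧ ◇p3, 0
2. ¬((p2 ∨ p1) → ◇(p2 ∨ p1)), 0
3. ◇p3, 0
4. p2 ∨ p1, 0
5. ¬◇(p2 ∨ p1), 0
6. p1, 0
7. p3, 1
8. ¬(p2 ∨ p1), 1
9. ¬p2, 1
10. ¬p1, 1
Accessibility: 0R1
Complete open branch: satisfiable in K.

K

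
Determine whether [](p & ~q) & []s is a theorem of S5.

Not valid

Tableau for the negation ~([](p & ~q) & []s):
1. ~([](p & ~q) & []s), u
2. ~[]s, u
3. ~s, v
Accessibility: uRu, uRv, vRu, vRv
The negation has an open branch (countermodel exists).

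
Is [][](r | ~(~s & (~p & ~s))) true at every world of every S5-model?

No, not valid

Tableau for the negation ~[][](r | ~(~s & (~p & ~s))):
1. ~[][](r | ~(~s & (~p & ~s))), w0
2. ~[](r | ~(~s & (~p & ~s))), w1
3. ~(r | ~(~s & (~p & ~s))), w2
4. ~r, w2
5. ~s & (~p & ~s), w2
6. ~s, w2
7. ~p & ~s, w2
8. ~p, w2
Accessibility: w0Rw0, w0Rw1, w0Rw2, w1Rw0, w1Rw1, w1Rw2, w2Rw0, w2Rw1, w2Rw2
The negation has an open branch (countermodel exists).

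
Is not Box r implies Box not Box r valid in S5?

Valid in S5

Tableau for the negation not (not Box r implies Box not Box r):
1. not (not Box r implies Box not Box r), u
2. not Box r, u
3. not Box not Box r, u
4. not r, v
5. Box r, w
6. r, u
7. r, v
Accessibility: uRu, uRv, uRw, vRu, vRv, vRw, wRu, wRv, wRw
Branch closes: r and not r both at v.
Every branch of the negation's tableau closes; the branch above is one of them.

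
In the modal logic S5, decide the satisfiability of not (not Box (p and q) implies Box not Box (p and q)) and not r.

1. not (not Box (p and q) implies Box not Box (p and q)) and not r, 0
2. not (not Box (p and q) implies Box not Box (p and q)), 0
3. not r, 0
4. not Box (p and q), 0
5. not Box not Box (p and q), 0
6. not (p and q), 1
7. not q, 1
8. Box (p and q), 2
9. p and q, 0
10. p, 0
11. q, 0
12. p and q, 1
13. p, 1
14. q, 1
Accessibility: 0R0, 0R1, 0R2, 1R0, 1R1, 1R2, 2R0, 2R1, 2R2
Branch closes: q and not q both at 1.
(One branch shown.) All branches close.

No, unsatisfiable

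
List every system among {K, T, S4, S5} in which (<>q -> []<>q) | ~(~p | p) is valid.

S5-tableau for the negation ~((<>q -> []<>q) | ~(~p | p)):
1. ~((<>q -> []<>q) | ~(~p | p)), u
2. ~(<>q -> []<>q), u
3. ~p | p, u
4. <>q, u
5. ~[]<>q, u
6. p, u
7. q, v
8. ~<>q, w
9. ~q, u
10. ~q, v
Accessibility: uRu, uRv, uRw, vRu, vRv, vRw, wRu, wRv, wRw
Branch closes: q and ~q both at v.
Every branch closes (one shown): valid in S5.
S4-tableau for the negation ~((<>q -> []<>q) | ~(~p | p)):
1. ~((<>q -> []<>q) | ~(~p | p)), u
2. ~(<>q -> []<>q), u
3. ~p | p, u
4. <>q, u
5. ~[]<>q, u
6. p, u
7. q, v
8. ~<>q, w
9. ~q, w
Accessibility: uRu, uRv, uRw, vRv, wRw
Complete open branch: countermodel on an S4-frame, so not valid in S4, nor in K, T (the same frame is also a K-frame and a T-frame).

S5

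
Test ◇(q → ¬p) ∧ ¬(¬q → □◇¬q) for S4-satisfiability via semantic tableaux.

Yes, satisfiable

1. ◇(q → ¬p) ∧ ¬(¬q → □◇¬q), w0
2. ◇(q → ¬p), w0
3. ¬(¬q → □◇¬q), w0
4. ¬q, w0
5. ¬□◇¬q, w0
6. q → ¬p, w1
7. ¬p, w1
8. ¬◇¬q, w2
9. q, w2
Accessibility: w0Rw0, w0Rw1, w0Rw2, w1Rw1, w2Rw2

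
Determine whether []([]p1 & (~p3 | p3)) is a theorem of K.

Not valid

Tableau for the negation ~[]([]p1 & (~p3 | p3)):
1. ~[]([]p1 & (~p3 | p3)), w0
2. ~([]p1 & (~p3 | p3)), w1
3. ~[]p1, w1
4. ~p1, w2
Accessibility: w0Rw1, w1Rw2
The negation has an open branch (countermodel exists).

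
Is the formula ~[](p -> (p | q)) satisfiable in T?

Unsatisfiable

1. ~[](p -> (p | q)), 0
2. ~(p -> (p | q)), 1
3. p, 1
4. ~(p | q), 1
5. ~p, 1
6. ~q, 1
Accessibility: 0R0, 0R1, 1R1
Branch closes: p and ~p both at 1.
(One branch shown.) All branches close.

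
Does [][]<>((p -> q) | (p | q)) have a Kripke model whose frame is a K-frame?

1. [][]<>((p -> q) | (p | q)), 0

Yes, satisfiable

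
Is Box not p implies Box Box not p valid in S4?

Tableau for the negation not (Box not p implies Box Box not p):
1. not (Box not p implies Box Box not p), w0
2. Box not p, w0
3. not Box Box not p, w0
4. not p, w0
5. not Box not p, w1
6. not p, w1
7. p, w2
8. not p, w2
Accessibility: w0Rw0, w0Rw1, w0Rw2, w1Rw1, w1Rw2, w2Rw2
Branch closes: p and not p both at w2.
Every branch of the negation's tableau closes; the branch above is one of them.

Valid in S4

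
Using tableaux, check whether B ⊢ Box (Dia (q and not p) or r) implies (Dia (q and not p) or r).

Tableau for the negation not (Box (Dia (q and not p) or r) implies (Dia (q and not p) or r)):
1. not (Box (Dia (q and not p) or r) implies (Dia (q and not p) or r)), 0
2. Box (Dia (q and not p) or r), 0
3. not (Dia (q and not p) or r), 0
4. not Dia (q and not p), 0
5. not r, 0
6. Dia (q and not p) or r, 0
7. not (q and not p), 0
8. Dia (q and not p), 0
9. p, 0
10. q and not p, 1
11. q, 1
12. not p, 1
13. Dia (q and not p) or r, 1
14. not (q and not p), 1
15. r, 1
16. p, 1
Accessibility: 0R0, 0R1, 1R0, 1R1
Branch closes: p and not p both at 1.
Every branch of the negation's tableau closes; the branch above is one of them.

Yes, valid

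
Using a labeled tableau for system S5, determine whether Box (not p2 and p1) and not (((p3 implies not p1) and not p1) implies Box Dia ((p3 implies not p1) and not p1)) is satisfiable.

Unsatisfiable

1. Box (not p2 and p1) and not (((p3 implies not p1) and not p1) implies Box Dia ((p3 implies not p1) and not p1)), u
2. Box (not p2 and p1), u
3. not (((p3 implies not p1) and not p1) implies Box Dia ((p3 implies not p1) and not p1)), u
4. (p3 implies not p1) and not p1, u
5. not Box Dia ((p3 implies not p1) and not p1), u
6. p3 implies not p1, u
7. not p1, u
8. not p2 and p1, u
9. not p2, u
10. p1, u
Accessibility: uRu
Branch closes: p1 and not p1 both at u.
All branches of the tableau close; one closing branch shown above.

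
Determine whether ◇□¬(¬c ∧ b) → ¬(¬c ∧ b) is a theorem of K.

Tableau for the negation ¬(◇□¬(¬c ∧ b) → ¬(¬c ∧ b)):
1. ¬(◇□¬(¬c ∧ b) → ¬(¬c ∧ b)), w0
2. ◇□¬(¬c ∧ b), w0
3. ¬c ∧ b, w0
4. ¬c, w0
5. b, w0
6. □¬(¬c ∧ b), w1
Accessibility: w0Rw1
The negation has an open branch (countermodel exists).

Not valid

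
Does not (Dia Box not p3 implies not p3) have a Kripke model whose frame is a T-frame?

1. not (Dia Box not p3 implies not p3), u
2. Dia Box not p3, u
3. p3, u
4. Box not p3, v
5. not p3, v
Accessibility: uRu, uRv, vRv

Satisfiable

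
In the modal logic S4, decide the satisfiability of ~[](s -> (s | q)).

1. ~[](s -> (s | q)), 0
2. ~(s -> (s | q)), 1
3. s, 1
4. ~(s | q), 1
5. ~s, 1
6. ~q, 1
Accessibility: 0R0, 0R1, 1R1
Branch closes: s and ~s both at 1.
(One branch shown.) All branches close.

Unsatisfiable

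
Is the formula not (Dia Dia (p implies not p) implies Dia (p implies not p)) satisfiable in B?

1. not (Dia Dia (p implies not p) implies Dia (p implies not p)), u
2. Dia Dia (p implies not p), u
3. not Dia (p implies not p), u
4. not (p implies not p), u
5. p, u
6. Dia (p implies not p), v
7. not (p implies not p), v
8. p, v
9. p implies not p, w
10. not p, w
Accessibility: uRu, uRv, vRu, vRv, vRw, wRv, wRw

Yes, satisfiable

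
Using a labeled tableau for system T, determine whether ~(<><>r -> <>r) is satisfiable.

Satisfiable (open branch found)

1. ~(<><>r -> <>r), 0
2. <><>r, 0   [~->-rule on 1]
3. ~<>r, 0   [~->-rule on 1]
4. ~r, 0   [~<>-rule on 3 via 0R0]
5. <>r, 1   [<>-rule on 2: fresh world 1, 0R1]
6. ~r, 1   [~<>-rule on 3 via 0R1]
7. r, 2   [<>-rule on 5: fresh world 2, 1R2]
Accessibility: 0R0, 0R1, 1R1, 1R2, 2R2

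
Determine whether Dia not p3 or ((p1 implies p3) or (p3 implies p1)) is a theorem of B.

Valid

Tableau for the negation not (Dia not p3 or ((p1 implies p3) or (p3 implies p1))):
1. not (Dia not p3 or ((p1 implies p3) or (p3 implies p1))), w0
2. not Dia not p3, w0   [neg-or-rule on 1]
3. not ((p1 implies p3) or (p3 implies p1)), w0   [neg-or-rule on 1]
4. not (p1 implies p3), w0   [neg-or-rule on 3]
5. not (p3 implies p1), w0   [neg-or-rule on 3]
6. p1, w0   [neg-implies-rule on 4]
7. not p3, w0   [neg-implies-rule on 4]
8. p3, w0   [neg-implies-rule on 5]
9. not p1, w0   [neg-implies-rule on 5]
Accessibility: w0Rw0
Branch closes: p3 and not p3 both at w0.
All branches of the negation close; one closing branch shown above.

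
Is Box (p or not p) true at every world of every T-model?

Tableau for the negation not Box (p or not p):
1. not Box (p or not p), w0
2. not (p or not p), w1
3. not p, w1
4. p, w1
Accessibility: w0Rw0, w0Rw1, w1Rw1
Branch closes: p and not p both at w1.
Every branch of the negation's tableau closes; the branch above is one of them.

Yes, valid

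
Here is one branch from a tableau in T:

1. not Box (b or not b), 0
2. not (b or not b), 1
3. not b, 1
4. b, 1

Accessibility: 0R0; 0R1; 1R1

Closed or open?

Both b and not b appear at 1.

Yes, closed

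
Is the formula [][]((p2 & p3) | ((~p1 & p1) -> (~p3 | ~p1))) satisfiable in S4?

1. [][]((p2 & p3) | ((~p1 & p1) -> (~p3 | ~p1))), u
2. []((p2 & p3) | ((~p1 & p1) -> (~p3 | ~p1))), u
3. (p2 & p3) | ((~p1 & p1) -> (~p3 | ~p1)), u
4. (~p1 & p1) -> (~p3 | ~p1), u
5. ~p3 | ~p1, u
6. ~p1, u
Accessibility: uRu

Satisfiable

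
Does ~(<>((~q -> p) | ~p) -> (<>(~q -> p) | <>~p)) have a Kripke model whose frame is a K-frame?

1. ~(<>((~q -> p) | ~p) -> (<>(~q -> p) | <>~p)), u
2. <>((~q -> p) | ~p), u   [~->-rule on 1]
3. ~(<>(~q -> p) | <>~p), u   [~->-rule on 1]
4. ~<>(~q -> p), u   [~|-rule on 3]
5. ~<>~p, u   [~|-rule on 3]
6. (~q -> p) | ~p, v   [<>-rule on 2: fresh world v, uRv]
7. ~(~q -> p), v   [~<>-rule on 4 via uRv]
8. ~q, v   [~->-rule on 7]
9. ~p, v   [~->-rule on 7]
10. p, v   [~<>-rule on 5 via uRv]
Accessibility: uRv
Branch closes: p and ~p both at v.
Every branch closes; the branch above is one of them.

Unsatisfiable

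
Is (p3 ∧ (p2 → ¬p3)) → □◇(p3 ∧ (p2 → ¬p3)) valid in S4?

Tableau for the negation ¬((p3 ∧ (p2 → ¬p3)) → □◇(p3 ∧ (p2 → ¬p3))):
1. ¬((p3 ∧ (p2 → ¬p3)) → □◇(p3 ∧ (p2 → ¬p3))), u
2. p3 ∧ (p2 → ¬p3), u
3. ¬□◇(p3 ∧ (p2 → ¬p3)), u
4. p3, u
5. p2 → ¬p3, u
6. ¬p2, u
7. ¬◇(p3 ∧ (p2 → ¬p3)), v
8. ¬(p3 ∧ (p2 → ¬p3)), v
9. ¬(p2 → ¬p3), v
10. p2, v
11. p3, v
Accessibility: uRu, uRv, vRv
The negation has an open branch (countermodel exists).

Invalid (countermodel exists)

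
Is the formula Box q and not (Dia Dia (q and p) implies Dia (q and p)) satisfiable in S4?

1. Box q and not (Dia Dia (q and p) implies Dia (q and p)), u
2. Box q, u
3. not (Dia Dia (q and p) implies Dia (q and p)), u
4. Dia Dia (q and p), u
5. not Dia (q and p), u
6. q, u
7. not (q and p), u
8. not p, u
9. Dia (q and p), v
10. q, v
11. not (q and p), v
12. not p, v
13. q and p, w
14. q, w
15. p, w
16. not (q and p), w
17. not p, w
Accessibility: uRu, uRv, uRw, vRv, vRw, wRw
Branch closes: p and not p both at w.
Every branch closes; the branch above is one of them.

No, unsatisfiable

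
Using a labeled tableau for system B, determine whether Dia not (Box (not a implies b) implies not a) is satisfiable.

1. Dia not (Box (not a implies b) implies not a), 0
2. not (Box (not a implies b) implies not a), 1
3. Box (not a implies b), 1
4. a, 1
5. not a implies b, 0
6. not a implies b, 1
7. b, 0
8. b, 1
Accessibility: 0R0, 0R1, 1R0, 1R1

Satisfiable (open branch found)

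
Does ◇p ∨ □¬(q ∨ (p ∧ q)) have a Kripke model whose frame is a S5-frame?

Yes, satisfiable

1. ◇p ∨ □¬(q ∨ (p ∧ q)), w0
2. □¬(q ∨ (p ∧ q)), w0   [∨-rule on 1 (branches; this branch)]
3. ¬(q ∨ (p ∧ q)), w0   [□-rule on 2 via w0Rw0]
4. ¬q, w0   [¬∨-rule on 3]
5. ¬(p ∧ q), w0   [¬∨-rule on 3]
Accessibility: w0Rw0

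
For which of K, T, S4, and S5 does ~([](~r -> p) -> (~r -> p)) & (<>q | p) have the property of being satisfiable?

K-tableau for the formula:
1. ~([](~r -> p) -> (~r -> p)) & (<>q | p), w0
2. ~([](~r -> p) -> (~r -> p)), w0   [&-rule on 1]
3. <>q | p, w0   [&-rule on 1]
4. [](~r -> p), w0   [~->-rule on 2]
5. ~(~r -> p), w0   [~->-rule on 2]
6. ~r, w0   [~->-rule on 5]
7. ~p, w0   [~->-rule on 5]
8. <>q, w0   [|-rule on 3 (branches; this branch)]
9. q, w1   [<>-rule on 8: fresh world w1, w0Rw1]
10. ~r -> p, w1   [[]-rule on 4 via w0Rw1]
11. p, w1   [->-rule on 10 (branches; this branch)]
Accessibility: w0Rw1
Complete open branch: satisfiable in K.
T-tableau for the formula:
1. ~([](~r -> p) -> (~r -> p)) & (<>q | p), w0
2. ~([](~r -> p) -> (~r -> p)), w0   [&-rule on 1]
3. <>q | p, w0   [&-rule on 1]
4. [](~r -> p), w0   [~->-rule on 2]
5. ~(~r -> p), w0   [~->-rule on 2]
6. ~r, w0   [~->-rule on 5]
7. ~p, w0   [~->-rule on 5]
8. ~r -> p, w0   [[]-rule on 4 via w0Rw0]
9. <>q, w0   [|-rule on 3 (branches; this branch)]
10. p, w0   [->-rule on 8 (branches; this branch)]
Accessibility: w0Rw0
Branch closes: p and ~p both at w0.
Every branch closes (one shown): unsatisfiable in T, hence also in S4, S5 (every S4/S5-frame is a T-frame).

K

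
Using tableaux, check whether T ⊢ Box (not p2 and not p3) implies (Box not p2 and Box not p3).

Tableau for the negation not (Box (not p2 and not p3) implies (Box not p2 and Box not p3)):
1. not (Box (not p2 and not p3) implies (Box not p2 and Box not p3)), w0
2. Box (not p2 and not p3), w0
3. not (Box not p2 and Box not p3), w0
4. not p2 and not p3, w0
5. not p2, w0
6. not p3, w0
7. not Box not p3, w0
8. p3, w1
9. not p2 and not p3, w1
10. not p2, w1
11. not p3, w1
Accessibility: w0Rw0, w0Rw1, w1Rw1
Branch closes: p3 and not p3 both at w1.
Every branch of the negation's tableau closes; the branch above is one of them.

Valid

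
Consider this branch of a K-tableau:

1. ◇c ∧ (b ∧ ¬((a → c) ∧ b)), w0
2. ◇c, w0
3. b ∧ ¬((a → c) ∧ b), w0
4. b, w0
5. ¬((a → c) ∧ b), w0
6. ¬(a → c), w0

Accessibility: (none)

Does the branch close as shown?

Open

No atom appears with both signs at the same world.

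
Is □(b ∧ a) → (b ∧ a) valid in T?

Tableau for the negation ¬(□(b ∧ a) → (b ∧ a)):
1. ¬(□(b ∧ a) → (b ∧ a)), 0
2. □(b ∧ a), 0
3. ¬(b ∧ a), 0
4. b ∧ a, 0
5. b, 0
6. a, 0
7. ¬a, 0
Accessibility: 0R0
Branch closes: a and ¬a both at 0.
All branches of the negation close; one closing branch shown above.

Yes, valid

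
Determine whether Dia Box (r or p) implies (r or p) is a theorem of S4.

Not valid

Tableau for the negation not (Dia Box (r or p) implies (r or p)):
1. not (Dia Box (r or p) implies (r or p)), 0
2. Dia Box (r or p), 0
3. not (r or p), 0
4. not r, 0
5. not p, 0
6. Box (r or p), 1
7. r or p, 1
8. p, 1
Accessibility: 0R0, 0R1, 1R1
The negation has an open branch (countermodel exists).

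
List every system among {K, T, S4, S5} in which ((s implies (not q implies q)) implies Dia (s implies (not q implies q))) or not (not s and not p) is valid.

T-tableau for the negation not (((s implies (not q implies q)) implies Dia (s implies (not q implies q))) or not (not s and not p)):
1. not (((s implies (not q implies q)) implies Dia (s implies (not q implies q))) or not (not s and not p)), 0
2. not ((s implies (not q implies q)) implies Dia (s implies (not q implies q))), 0   [neg-or-rule on 1]
3. not s and not p, 0   [neg-or-rule on 1]
4. s implies (not q implies q), 0   [neg-implies-rule on 2]
5. not Dia (s implies (not q implies q)), 0   [neg-implies-rule on 2]
6. not s, 0   [and-rule on 3]
7. not p, 0   [and-rule on 3]
8. not (s implies (not q implies q)), 0   [neg-Dia-rule on 5 via 0R0]
9. s, 0   [neg-implies-rule on 8]
10. not (not q implies q), 0   [neg-implies-rule on 8]
Accessibility: 0R0
Branch closes: s and not s both at 0.
Every branch closes (one shown): valid in T, hence also in S4, S5 (every theorem of T is a theorem of S4 and S5).
K-tableau for the negation not (((s implies (not q implies q)) implies Dia (s implies (not q implies q))) or not (not s and not p)):
1. not (((s implies (not q implies q)) implies Dia (s implies (not q implies q))) or not (not s and not p)), 0
2. not ((s implies (not q implies q)) implies Dia (s implies (not q implies q))), 0   [neg-or-rule on 1]
3. not s and not p, 0   [neg-or-rule on 1]
4. s implies (not q implies q), 0   [neg-implies-rule on 2]
5. not Dia (s implies (not q implies q)), 0   [neg-implies-rule on 2]
6. not s, 0   [and-rule on 3]
7. not p, 0   [and-rule on 3]
8. not q implies q, 0   [implies-rule on 4 (branches; this branch)]
9. q, 0   [implies-rule on 8 (branches; this branch)]
Complete open branch: countermodel on a K-frame, so not valid in K.

T, S4, S5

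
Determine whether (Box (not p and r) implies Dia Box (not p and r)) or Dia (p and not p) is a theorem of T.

Valid in T

Tableau for the negation not ((Box (not p and r) implies Dia Box (not p and r)) or Dia (p and not p)):
1. not ((Box (not p and r) implies Dia Box (not p and r)) or Dia (p and not p)), 0
2. not (Box (not p and r) implies Dia Box (not p and r)), 0
3. not Dia (p and not p), 0
4. Box (not p and r), 0
5. not Dia Box (not p and r), 0
6. not (p and not p), 0
7. not p and r, 0
8. not p, 0
9. r, 0
10. not Box (not p and r), 0
11. not (not p and r), 1
12. not (p and not p), 1
13. not p and r, 1
14. not p, 1
15. r, 1
16. not Box (not p and r), 1
17. not r, 1
Accessibility: 0R0, 0R1, 1R1
Branch closes: r and not r both at 1.
Every branch of the negation's tableau closes; the branch above is one of them.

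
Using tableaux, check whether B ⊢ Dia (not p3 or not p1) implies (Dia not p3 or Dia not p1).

Valid

Tableau for the negation not (Dia (not p3 or not p1) implies (Dia not p3 or Dia not p1)):
1. not (Dia (not p3 or not p1) implies (Dia not p3 or Dia not p1)), w0
2. Dia (not p3 or not p1), w0
3. not (Dia not p3 or Dia not p1), w0
4. not Dia not p3, w0
5. not Dia not p1, w0
6. p3, w0
7. p1, w0
8. not p3 or not p1, w1
9. p3, w1
10. p1, w1
11. not p1, w1
Accessibility: w0Rw0, w0Rw1, w1Rw0, w1Rw1
Branch closes: p1 and not p1 both at w1.
All branches of the negation close; one closing branch shown above.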